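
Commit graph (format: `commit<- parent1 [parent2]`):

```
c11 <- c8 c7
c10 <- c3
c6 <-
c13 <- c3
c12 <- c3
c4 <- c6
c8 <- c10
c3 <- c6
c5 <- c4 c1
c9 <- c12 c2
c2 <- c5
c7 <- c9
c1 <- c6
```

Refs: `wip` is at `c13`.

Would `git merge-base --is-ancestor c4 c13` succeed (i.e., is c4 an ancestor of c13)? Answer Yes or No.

No

Ancestors of c13: {c13, c3, c6}.
c4 is not in that set, so it is not an ancestor of c13.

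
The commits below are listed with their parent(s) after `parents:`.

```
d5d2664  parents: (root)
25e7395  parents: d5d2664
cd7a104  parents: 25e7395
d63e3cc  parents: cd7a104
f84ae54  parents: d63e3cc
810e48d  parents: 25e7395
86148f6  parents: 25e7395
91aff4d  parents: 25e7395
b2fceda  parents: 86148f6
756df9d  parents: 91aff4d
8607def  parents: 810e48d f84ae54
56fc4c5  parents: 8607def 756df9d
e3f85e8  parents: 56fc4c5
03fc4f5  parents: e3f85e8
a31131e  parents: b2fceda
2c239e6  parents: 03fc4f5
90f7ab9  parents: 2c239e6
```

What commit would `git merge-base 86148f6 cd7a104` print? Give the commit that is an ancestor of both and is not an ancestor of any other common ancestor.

25e7395

Ancestors of 86148f6: {25e7395, 86148f6, d5d2664}.
Ancestors of cd7a104: {25e7395, cd7a104, d5d2664}.
Common ancestors: {25e7395, d5d2664}.
Among these, 25e7395 is not an ancestor of any other common ancestor — it is the merge base.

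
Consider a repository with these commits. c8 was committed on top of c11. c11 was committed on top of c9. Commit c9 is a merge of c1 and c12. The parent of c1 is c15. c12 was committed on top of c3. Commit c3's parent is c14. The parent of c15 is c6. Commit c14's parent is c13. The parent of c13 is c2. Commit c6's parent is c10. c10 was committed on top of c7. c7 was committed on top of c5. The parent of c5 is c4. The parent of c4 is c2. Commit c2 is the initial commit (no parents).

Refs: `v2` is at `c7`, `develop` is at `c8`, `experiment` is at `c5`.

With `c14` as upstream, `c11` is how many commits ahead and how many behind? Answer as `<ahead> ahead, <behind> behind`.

11 ahead, 0 behind

Reachable from c11: {c1, c10, c11, c12, c13, c14, c15, c2, c3, c4, c5, c6, c7, c9}.
Reachable from c14: {c13, c14, c2}.
Only in c11's history (ahead): {c1, c10, c11, c12, c15, c3, c4, c5, c6, c7, c9} — 11.
Only in c14's history (behind): {} — 0.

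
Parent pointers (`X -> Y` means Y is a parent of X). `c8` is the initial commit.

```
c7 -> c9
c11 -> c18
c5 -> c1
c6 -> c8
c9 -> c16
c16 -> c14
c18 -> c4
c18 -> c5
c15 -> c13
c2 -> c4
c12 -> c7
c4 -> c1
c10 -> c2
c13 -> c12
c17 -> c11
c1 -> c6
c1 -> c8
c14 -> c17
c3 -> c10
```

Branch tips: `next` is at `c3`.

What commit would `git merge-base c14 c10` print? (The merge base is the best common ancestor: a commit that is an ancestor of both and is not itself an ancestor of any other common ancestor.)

c4

Ancestors of c14: {c1, c11, c14, c17, c18, c4, c5, c6, c8}.
Ancestors of c10: {c1, c10, c2, c4, c6, c8}.
Common ancestors: {c1, c4, c6, c8}.
Among these, c4 is not an ancestor of any other common ancestor — it is the merge base.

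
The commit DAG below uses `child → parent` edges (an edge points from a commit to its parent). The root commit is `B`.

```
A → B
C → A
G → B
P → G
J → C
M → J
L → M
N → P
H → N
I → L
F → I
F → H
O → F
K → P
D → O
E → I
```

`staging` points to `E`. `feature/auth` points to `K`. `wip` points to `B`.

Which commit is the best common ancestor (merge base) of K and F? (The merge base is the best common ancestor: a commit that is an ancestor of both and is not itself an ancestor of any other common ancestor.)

P

Ancestors of K: {B, G, K, P}.
Ancestors of F: {A, B, C, F, G, H, I, J, L, M, N, P}.
Common ancestors: {B, G, P}.
Among these, P is not an ancestor of any other common ancestor — it is the merge base.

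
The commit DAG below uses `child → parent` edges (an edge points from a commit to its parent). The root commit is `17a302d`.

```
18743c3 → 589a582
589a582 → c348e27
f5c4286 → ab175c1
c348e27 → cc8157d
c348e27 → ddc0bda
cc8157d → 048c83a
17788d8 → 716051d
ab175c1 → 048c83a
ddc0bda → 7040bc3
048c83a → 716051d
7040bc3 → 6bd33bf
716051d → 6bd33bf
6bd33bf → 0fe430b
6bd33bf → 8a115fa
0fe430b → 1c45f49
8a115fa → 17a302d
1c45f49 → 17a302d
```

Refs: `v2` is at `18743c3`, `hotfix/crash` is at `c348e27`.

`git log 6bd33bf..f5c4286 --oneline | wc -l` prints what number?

Reachable from f5c4286: {048c83a, 0fe430b, 17a302d, 1c45f49, 6bd33bf, 716051d, 8a115fa, ab175c1, f5c4286}.
Reachable from 6bd33bf: {0fe430b, 17a302d, 1c45f49, 6bd33bf, 8a115fa}.
In f5c4286's history but not 6bd33bf's: {048c83a, 716051d, ab175c1, f5c4286} — 4 commits.

4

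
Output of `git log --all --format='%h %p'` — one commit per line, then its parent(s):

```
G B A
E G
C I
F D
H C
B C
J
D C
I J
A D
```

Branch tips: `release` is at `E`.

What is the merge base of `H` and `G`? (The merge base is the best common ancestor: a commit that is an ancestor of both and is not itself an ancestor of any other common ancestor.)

C

Ancestors of H: {C, H, I, J}.
Ancestors of G: {A, B, C, D, G, I, J}.
Common ancestors: {C, I, J}.
Among these, C is not an ancestor of any other common ancestor — it is the merge base.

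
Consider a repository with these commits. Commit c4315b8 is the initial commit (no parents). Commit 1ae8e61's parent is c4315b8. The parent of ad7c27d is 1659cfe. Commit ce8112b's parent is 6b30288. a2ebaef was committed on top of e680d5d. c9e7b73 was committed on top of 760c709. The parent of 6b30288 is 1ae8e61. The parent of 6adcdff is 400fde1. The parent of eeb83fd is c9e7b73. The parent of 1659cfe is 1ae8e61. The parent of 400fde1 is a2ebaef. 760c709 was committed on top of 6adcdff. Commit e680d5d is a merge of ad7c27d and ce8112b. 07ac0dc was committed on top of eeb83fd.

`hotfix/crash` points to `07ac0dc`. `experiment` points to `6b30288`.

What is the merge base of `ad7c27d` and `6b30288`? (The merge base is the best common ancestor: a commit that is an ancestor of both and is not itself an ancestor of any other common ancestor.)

1ae8e61

Ancestors of ad7c27d: {1659cfe, 1ae8e61, ad7c27d, c4315b8}.
Ancestors of 6b30288: {1ae8e61, 6b30288, c4315b8}.
Common ancestors: {1ae8e61, c4315b8}.
Among these, 1ae8e61 is not an ancestor of any other common ancestor — it is the merge base.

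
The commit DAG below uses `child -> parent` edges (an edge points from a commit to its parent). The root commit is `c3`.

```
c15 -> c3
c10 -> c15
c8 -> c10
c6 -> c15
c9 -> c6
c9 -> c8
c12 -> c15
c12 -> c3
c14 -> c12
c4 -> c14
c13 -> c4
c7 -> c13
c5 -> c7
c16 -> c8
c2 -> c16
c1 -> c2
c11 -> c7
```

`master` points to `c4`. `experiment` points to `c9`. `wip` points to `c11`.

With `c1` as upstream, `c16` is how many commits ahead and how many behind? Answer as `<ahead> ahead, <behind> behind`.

0 ahead, 2 behind

Reachable from c16: {c10, c15, c16, c3, c8}.
Reachable from c1: {c1, c10, c15, c16, c2, c3, c8}.
Only in c16's history (ahead): {} — 0.
Only in c1's history (behind): {c1, c2} — 2.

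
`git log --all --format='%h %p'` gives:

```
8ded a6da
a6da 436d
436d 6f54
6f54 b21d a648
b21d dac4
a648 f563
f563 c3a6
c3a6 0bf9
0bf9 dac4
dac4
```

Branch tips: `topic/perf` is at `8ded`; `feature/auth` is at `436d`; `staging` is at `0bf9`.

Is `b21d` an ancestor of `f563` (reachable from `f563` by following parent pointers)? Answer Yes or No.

No

Ancestors of f563: {0bf9, c3a6, dac4, f563}.
b21d is not in that set, so it is not an ancestor of f563.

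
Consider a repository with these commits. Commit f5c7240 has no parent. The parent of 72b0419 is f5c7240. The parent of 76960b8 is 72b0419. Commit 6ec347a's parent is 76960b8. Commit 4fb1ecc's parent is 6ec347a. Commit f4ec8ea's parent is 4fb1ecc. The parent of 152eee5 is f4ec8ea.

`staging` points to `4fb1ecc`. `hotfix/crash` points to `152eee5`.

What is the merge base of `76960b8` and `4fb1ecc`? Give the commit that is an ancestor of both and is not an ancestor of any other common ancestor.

76960b8

Ancestors of 76960b8: {72b0419, 76960b8, f5c7240}.
Ancestors of 4fb1ecc: {4fb1ecc, 6ec347a, 72b0419, 76960b8, f5c7240}.
Common ancestors: {72b0419, 76960b8, f5c7240}.
Among these, 76960b8 is not an ancestor of any other common ancestor — it is the merge base.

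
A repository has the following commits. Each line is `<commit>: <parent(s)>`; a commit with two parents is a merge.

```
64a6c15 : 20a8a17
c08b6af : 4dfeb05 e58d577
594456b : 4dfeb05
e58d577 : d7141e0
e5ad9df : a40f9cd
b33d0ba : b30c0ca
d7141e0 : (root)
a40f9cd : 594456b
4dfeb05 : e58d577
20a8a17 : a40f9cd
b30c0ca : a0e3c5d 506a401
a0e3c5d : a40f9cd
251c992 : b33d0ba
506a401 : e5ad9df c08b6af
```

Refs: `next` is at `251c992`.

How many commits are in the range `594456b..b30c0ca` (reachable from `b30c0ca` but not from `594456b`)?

Reachable from b30c0ca: {4dfeb05, 506a401, 594456b, a0e3c5d, a40f9cd, b30c0ca, c08b6af, d7141e0, e58d577, e5ad9df}.
Reachable from 594456b: {4dfeb05, 594456b, d7141e0, e58d577}.
In b30c0ca's history but not 594456b's: {506a401, a0e3c5d, a40f9cd, b30c0ca, c08b6af, e5ad9df} — 6 commits.

6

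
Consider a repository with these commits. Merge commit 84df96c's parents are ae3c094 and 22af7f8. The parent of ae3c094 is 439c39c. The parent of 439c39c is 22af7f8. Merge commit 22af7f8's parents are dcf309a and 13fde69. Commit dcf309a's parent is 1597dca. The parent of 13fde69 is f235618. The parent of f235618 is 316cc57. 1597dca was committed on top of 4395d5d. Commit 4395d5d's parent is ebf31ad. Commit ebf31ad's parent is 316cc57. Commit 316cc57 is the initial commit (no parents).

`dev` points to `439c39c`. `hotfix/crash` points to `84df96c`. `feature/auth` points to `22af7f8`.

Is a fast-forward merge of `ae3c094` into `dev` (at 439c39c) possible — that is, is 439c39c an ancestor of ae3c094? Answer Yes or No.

Yes

A fast-forward from 439c39c to ae3c094 is possible iff 439c39c is an ancestor of ae3c094.
Ancestors of ae3c094: {13fde69, 1597dca, 22af7f8, 316cc57, 4395d5d, 439c39c, ae3c094, dcf309a, ebf31ad, f235618}.
439c39c is among them, so fast-forward is possible.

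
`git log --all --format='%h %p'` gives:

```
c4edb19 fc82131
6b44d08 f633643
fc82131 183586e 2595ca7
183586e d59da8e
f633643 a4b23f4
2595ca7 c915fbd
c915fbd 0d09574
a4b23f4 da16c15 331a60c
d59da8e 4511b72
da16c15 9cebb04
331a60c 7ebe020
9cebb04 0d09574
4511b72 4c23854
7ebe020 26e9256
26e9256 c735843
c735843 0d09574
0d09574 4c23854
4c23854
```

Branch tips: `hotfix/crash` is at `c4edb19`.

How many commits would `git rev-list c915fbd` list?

3

Walking parent pointers from c915fbd: reachable set = {0d09574, 4c23854, c915fbd}.
That is 3 commits.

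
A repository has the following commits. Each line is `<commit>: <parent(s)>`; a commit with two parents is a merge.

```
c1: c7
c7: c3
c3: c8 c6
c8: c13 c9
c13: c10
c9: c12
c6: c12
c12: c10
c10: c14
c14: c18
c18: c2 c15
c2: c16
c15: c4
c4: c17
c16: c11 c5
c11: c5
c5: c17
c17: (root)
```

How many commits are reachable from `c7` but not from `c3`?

1

Reachable from c7: {c10, c11, c12, c13, c14, c15, c16, c17, c18, c2, c3, c4, c5, c6, c7, c8, c9}.
Reachable from c3: {c10, c11, c12, c13, c14, c15, c16, c17, c18, c2, c3, c4, c5, c6, c8, c9}.
In c7's history but not c3's: {c7} — 1 commit.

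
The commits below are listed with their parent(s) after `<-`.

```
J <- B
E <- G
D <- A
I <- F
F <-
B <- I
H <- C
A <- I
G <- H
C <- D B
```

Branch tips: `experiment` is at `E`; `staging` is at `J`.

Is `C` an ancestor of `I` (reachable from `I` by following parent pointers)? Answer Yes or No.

Ancestors of I: {F, I}.
C is not in that set, so it is not an ancestor of I.

No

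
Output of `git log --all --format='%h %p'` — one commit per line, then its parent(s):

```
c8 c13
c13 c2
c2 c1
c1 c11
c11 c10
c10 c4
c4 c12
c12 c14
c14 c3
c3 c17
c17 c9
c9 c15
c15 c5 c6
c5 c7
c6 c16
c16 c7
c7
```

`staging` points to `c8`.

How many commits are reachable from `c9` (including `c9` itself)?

6

Walking parent pointers from c9: reachable set = {c15, c16, c5, c6, c7, c9}.
That is 6 commits.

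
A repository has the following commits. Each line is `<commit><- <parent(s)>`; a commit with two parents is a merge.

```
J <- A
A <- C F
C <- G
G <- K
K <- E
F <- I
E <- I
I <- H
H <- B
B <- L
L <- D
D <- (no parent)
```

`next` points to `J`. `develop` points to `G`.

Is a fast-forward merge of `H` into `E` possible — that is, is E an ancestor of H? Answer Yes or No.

A fast-forward from E to H is possible iff E is an ancestor of H.
Ancestors of H: {B, D, H, L}.
E is not among them, so fast-forward is not possible.

No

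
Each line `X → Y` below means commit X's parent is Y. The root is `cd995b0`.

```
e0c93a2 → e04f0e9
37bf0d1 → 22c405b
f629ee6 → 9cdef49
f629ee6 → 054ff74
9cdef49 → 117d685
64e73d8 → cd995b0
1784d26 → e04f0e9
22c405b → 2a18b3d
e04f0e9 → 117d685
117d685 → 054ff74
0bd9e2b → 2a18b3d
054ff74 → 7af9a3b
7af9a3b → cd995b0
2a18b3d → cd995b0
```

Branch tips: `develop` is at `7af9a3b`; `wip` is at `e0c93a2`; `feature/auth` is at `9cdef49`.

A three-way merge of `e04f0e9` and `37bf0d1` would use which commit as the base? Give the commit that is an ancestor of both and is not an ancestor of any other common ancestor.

Ancestors of e04f0e9: {054ff74, 117d685, 7af9a3b, cd995b0, e04f0e9}.
Ancestors of 37bf0d1: {22c405b, 2a18b3d, 37bf0d1, cd995b0}.
Common ancestors: {cd995b0}.
The only common ancestor is cd995b0, so it is the merge base.

cd995b0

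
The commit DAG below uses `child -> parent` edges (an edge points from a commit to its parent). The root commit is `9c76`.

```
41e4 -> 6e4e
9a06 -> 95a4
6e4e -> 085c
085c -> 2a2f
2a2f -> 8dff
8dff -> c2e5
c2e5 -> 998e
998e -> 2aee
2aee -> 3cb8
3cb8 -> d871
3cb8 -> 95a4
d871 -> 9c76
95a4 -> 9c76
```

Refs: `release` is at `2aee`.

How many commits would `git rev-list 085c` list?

10

Walking parent pointers from 085c: reachable set = {085c, 2a2f, 2aee, 3cb8, 8dff, 95a4, 998e, 9c76, c2e5, d871}.
That is 10 commits.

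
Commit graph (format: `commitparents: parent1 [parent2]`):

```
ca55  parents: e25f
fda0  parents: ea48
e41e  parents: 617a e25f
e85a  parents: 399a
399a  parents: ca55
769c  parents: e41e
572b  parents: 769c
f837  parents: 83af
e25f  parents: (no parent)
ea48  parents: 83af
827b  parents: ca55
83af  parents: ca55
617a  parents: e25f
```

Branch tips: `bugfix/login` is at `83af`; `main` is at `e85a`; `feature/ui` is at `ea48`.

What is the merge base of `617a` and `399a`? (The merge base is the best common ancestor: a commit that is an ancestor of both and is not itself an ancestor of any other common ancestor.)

Ancestors of 617a: {617a, e25f}.
Ancestors of 399a: {399a, ca55, e25f}.
Common ancestors: {e25f}.
The only common ancestor is e25f, so it is the merge base.

e25f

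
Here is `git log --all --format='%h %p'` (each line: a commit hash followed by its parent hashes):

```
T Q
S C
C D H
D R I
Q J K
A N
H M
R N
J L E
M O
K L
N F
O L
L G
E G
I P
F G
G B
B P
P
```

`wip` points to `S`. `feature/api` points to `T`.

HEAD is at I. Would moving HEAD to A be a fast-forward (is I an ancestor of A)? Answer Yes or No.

No

A fast-forward from I to A is possible iff I is an ancestor of A.
Ancestors of A: {A, B, F, G, N, P}.
I is not among them, so fast-forward is not possible.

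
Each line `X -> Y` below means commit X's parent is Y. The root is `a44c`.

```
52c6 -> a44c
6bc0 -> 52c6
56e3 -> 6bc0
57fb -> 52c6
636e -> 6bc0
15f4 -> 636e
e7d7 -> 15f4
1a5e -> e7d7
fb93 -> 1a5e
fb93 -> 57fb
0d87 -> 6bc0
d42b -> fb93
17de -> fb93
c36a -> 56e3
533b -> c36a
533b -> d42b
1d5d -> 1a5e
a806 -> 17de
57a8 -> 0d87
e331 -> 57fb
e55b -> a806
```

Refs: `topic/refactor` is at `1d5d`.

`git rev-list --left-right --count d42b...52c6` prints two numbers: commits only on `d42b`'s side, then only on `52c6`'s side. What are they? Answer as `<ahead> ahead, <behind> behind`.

Reachable from d42b: {15f4, 1a5e, 52c6, 57fb, 636e, 6bc0, a44c, d42b, e7d7, fb93}.
Reachable from 52c6: {52c6, a44c}.
Only in d42b's history (ahead): {15f4, 1a5e, 57fb, 636e, 6bc0, d42b, e7d7, fb93} — 8.
Only in 52c6's history (behind): {} — 0.

8 ahead, 0 behind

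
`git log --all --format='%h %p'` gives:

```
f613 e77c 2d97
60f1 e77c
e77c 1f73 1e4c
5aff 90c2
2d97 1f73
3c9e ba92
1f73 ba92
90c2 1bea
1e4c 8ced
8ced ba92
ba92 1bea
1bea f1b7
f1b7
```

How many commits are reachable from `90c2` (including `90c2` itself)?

Walking parent pointers from 90c2: reachable set = {1bea, 90c2, f1b7}.
That is 3 commits.

3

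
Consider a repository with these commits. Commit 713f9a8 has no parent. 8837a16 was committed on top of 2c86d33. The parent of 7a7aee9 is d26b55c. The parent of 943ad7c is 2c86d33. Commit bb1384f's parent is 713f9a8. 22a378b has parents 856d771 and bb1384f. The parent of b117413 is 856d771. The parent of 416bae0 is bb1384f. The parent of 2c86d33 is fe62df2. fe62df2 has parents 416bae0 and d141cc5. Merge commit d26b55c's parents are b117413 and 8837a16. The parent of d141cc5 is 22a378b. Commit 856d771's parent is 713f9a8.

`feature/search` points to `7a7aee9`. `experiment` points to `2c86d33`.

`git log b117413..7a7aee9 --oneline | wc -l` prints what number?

9

Reachable from 7a7aee9: {22a378b, 2c86d33, 416bae0, 713f9a8, 7a7aee9, 856d771, 8837a16, b117413, bb1384f, d141cc5, d26b55c, fe62df2}.
Reachable from b117413: {713f9a8, 856d771, b117413}.
In 7a7aee9's history but not b117413's: {22a378b, 2c86d33, 416bae0, 7a7aee9, 8837a16, bb1384f, d141cc5, d26b55c, fe62df2} — 9 commits.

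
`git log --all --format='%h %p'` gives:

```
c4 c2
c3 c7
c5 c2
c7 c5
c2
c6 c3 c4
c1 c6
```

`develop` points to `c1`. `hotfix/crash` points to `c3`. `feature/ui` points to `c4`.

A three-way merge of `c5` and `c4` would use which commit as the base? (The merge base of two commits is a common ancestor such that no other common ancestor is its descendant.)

Ancestors of c5: {c2, c5}.
Ancestors of c4: {c2, c4}.
Common ancestors: {c2}.
The only common ancestor is c2, so it is the merge base.

c2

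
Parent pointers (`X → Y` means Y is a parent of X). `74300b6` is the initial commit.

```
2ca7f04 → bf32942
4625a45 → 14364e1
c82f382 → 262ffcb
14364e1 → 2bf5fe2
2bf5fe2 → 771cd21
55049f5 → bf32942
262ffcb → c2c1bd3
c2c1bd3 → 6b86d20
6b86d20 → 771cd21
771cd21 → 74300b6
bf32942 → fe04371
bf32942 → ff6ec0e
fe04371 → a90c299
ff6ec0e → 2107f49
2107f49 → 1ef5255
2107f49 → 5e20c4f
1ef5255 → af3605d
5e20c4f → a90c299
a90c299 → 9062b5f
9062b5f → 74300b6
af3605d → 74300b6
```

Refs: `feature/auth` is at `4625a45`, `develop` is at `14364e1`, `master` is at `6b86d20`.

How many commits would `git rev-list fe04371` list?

4

Walking parent pointers from fe04371: reachable set = {74300b6, 9062b5f, a90c299, fe04371}.
That is 4 commits.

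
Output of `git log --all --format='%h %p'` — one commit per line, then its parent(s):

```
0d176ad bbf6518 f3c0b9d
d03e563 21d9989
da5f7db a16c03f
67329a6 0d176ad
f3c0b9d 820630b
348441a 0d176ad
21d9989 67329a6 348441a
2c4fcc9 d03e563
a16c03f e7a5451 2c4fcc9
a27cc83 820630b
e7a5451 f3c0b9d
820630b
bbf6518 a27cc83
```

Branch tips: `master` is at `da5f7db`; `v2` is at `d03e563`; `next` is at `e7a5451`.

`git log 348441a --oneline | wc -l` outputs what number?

Walking parent pointers from 348441a: reachable set = {0d176ad, 348441a, 820630b, a27cc83, bbf6518, f3c0b9d}.
That is 6 commits.

6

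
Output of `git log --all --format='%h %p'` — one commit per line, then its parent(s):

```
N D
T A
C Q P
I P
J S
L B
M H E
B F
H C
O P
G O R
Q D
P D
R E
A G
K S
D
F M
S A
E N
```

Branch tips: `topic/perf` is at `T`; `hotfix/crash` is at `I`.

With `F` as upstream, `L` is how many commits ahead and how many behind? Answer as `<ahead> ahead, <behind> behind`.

2 ahead, 0 behind

Reachable from L: {B, C, D, E, F, H, L, M, N, P, Q}.
Reachable from F: {C, D, E, F, H, M, N, P, Q}.
Only in L's history (ahead): {B, L} — 2.
Only in F's history (behind): {} — 0.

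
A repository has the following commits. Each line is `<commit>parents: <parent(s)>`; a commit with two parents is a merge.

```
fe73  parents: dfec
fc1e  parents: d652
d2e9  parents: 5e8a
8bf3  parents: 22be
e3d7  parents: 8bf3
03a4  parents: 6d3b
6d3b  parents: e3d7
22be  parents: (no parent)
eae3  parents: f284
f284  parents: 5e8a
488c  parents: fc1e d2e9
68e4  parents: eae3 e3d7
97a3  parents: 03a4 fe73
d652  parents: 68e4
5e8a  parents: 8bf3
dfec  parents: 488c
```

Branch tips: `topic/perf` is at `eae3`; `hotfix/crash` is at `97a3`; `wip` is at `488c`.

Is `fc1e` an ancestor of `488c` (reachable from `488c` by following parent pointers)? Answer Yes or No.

Ancestors of 488c (commits reachable by following parents): {22be, 488c, 5e8a, 68e4, 8bf3, d2e9, d652, e3d7, eae3, f284, fc1e}.
fc1e is in that set, so it is an ancestor of 488c.

Yes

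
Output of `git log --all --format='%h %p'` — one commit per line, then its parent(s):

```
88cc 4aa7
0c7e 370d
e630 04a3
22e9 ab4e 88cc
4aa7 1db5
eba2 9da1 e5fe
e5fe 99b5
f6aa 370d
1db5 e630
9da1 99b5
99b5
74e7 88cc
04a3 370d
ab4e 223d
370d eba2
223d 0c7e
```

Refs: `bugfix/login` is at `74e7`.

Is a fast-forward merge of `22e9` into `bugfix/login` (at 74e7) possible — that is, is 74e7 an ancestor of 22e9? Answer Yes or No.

A fast-forward from 74e7 to 22e9 is possible iff 74e7 is an ancestor of 22e9.
Ancestors of 22e9: {04a3, 0c7e, 1db5, 223d, 22e9, 370d, 4aa7, 88cc, 99b5, 9da1, ab4e, e5fe, e630, eba2}.
74e7 is not among them, so fast-forward is not possible.

No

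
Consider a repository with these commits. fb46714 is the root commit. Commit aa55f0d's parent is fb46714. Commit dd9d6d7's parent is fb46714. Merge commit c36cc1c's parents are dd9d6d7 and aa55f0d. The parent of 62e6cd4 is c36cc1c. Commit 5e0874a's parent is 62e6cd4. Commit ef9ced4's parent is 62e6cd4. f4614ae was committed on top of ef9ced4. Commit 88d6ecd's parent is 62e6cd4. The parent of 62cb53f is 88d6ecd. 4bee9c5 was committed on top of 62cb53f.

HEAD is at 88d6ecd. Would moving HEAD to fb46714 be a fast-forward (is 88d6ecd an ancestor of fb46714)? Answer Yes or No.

No

A fast-forward from 88d6ecd to fb46714 is possible iff 88d6ecd is an ancestor of fb46714.
Ancestors of fb46714: {fb46714}.
88d6ecd is not among them, so fast-forward is not possible.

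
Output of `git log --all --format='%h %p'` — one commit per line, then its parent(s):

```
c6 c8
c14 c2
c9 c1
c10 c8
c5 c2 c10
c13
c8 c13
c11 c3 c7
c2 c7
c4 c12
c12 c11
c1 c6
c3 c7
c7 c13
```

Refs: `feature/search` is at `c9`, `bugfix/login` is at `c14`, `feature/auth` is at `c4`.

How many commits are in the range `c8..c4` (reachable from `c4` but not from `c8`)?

5

Reachable from c4: {c11, c12, c13, c3, c4, c7}.
Reachable from c8: {c13, c8}.
In c4's history but not c8's: {c11, c12, c3, c4, c7} — 5 commits.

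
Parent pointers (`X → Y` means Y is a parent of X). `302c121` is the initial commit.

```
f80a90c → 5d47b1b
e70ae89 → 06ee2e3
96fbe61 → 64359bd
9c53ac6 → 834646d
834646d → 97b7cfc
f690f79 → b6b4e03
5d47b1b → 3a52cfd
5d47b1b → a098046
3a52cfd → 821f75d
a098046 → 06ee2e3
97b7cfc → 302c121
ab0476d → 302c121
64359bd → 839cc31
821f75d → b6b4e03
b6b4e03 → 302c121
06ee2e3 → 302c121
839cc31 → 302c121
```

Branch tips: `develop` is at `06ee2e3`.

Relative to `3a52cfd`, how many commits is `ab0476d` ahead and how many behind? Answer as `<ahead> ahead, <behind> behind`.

Reachable from ab0476d: {302c121, ab0476d}.
Reachable from 3a52cfd: {302c121, 3a52cfd, 821f75d, b6b4e03}.
Only in ab0476d's history (ahead): {ab0476d} — 1.
Only in 3a52cfd's history (behind): {3a52cfd, 821f75d, b6b4e03} — 3.

1 ahead, 3 behind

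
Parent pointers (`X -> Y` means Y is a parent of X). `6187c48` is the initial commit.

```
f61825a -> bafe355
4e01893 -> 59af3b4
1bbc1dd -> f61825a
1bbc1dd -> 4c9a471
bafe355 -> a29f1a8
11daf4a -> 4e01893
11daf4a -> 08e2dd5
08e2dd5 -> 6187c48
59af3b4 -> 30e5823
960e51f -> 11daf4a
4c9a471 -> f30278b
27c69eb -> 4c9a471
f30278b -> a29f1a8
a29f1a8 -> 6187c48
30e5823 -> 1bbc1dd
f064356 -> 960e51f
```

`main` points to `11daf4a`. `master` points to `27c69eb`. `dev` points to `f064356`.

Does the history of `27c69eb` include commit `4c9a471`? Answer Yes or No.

Yes

Ancestors of 27c69eb (commits reachable by following parents): {27c69eb, 4c9a471, 6187c48, a29f1a8, f30278b}.
4c9a471 is in that set, so it is an ancestor of 27c69eb.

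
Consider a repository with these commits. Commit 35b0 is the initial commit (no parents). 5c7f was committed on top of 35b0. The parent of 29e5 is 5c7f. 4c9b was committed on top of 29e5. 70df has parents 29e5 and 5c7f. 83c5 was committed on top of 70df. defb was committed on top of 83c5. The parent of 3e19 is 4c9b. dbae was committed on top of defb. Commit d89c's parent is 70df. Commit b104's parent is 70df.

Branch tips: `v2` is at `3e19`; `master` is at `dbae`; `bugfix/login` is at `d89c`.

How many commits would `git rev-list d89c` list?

Walking parent pointers from d89c: reachable set = {29e5, 35b0, 5c7f, 70df, d89c}.
That is 5 commits.

5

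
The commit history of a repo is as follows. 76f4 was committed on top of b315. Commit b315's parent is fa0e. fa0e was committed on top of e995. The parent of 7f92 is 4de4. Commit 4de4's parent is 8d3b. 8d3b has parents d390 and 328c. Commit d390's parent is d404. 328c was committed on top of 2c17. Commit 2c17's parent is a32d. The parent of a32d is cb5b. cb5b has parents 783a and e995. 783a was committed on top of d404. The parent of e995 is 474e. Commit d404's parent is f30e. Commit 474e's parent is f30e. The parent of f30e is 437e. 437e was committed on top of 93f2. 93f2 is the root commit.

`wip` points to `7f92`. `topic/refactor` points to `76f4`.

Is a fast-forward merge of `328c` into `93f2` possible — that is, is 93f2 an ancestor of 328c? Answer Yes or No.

A fast-forward from 93f2 to 328c is possible iff 93f2 is an ancestor of 328c.
Ancestors of 328c: {2c17, 328c, 437e, 474e, 783a, 93f2, a32d, cb5b, d404, e995, f30e}.
93f2 is among them, so fast-forward is possible.

Yes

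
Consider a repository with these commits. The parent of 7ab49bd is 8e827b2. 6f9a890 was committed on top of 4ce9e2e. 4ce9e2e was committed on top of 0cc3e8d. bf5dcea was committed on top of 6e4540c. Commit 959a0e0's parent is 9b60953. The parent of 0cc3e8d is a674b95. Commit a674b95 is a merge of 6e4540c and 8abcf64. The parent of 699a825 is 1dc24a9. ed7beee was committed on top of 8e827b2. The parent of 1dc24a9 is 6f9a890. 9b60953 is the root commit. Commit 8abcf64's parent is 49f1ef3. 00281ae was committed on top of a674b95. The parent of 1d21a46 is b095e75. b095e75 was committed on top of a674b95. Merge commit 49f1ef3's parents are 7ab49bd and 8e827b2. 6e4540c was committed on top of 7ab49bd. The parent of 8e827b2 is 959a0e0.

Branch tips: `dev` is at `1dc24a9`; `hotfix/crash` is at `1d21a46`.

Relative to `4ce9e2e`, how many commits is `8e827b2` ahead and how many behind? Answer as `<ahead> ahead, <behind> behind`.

Reachable from 8e827b2: {8e827b2, 959a0e0, 9b60953}.
Reachable from 4ce9e2e: {0cc3e8d, 49f1ef3, 4ce9e2e, 6e4540c, 7ab49bd, 8abcf64, 8e827b2, 959a0e0, 9b60953, a674b95}.
Only in 8e827b2's history (ahead): {} — 0.
Only in 4ce9e2e's history (behind): {0cc3e8d, 49f1ef3, 4ce9e2e, 6e4540c, 7ab49bd, 8abcf64, a674b95} — 7.

0 ahead, 7 behind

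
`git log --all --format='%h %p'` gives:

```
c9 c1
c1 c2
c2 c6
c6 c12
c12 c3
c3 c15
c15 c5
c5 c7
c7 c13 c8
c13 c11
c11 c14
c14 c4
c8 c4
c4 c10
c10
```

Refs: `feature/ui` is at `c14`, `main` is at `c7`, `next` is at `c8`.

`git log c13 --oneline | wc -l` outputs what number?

5

Walking parent pointers from c13: reachable set = {c10, c11, c13, c14, c4}.
That is 5 commits.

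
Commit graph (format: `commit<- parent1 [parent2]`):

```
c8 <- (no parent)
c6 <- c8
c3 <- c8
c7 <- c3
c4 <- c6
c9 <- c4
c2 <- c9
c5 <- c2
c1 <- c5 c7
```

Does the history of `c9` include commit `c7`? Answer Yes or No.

No

Ancestors of c9: {c4, c6, c8, c9}.
c7 is not in that set, so it is not an ancestor of c9.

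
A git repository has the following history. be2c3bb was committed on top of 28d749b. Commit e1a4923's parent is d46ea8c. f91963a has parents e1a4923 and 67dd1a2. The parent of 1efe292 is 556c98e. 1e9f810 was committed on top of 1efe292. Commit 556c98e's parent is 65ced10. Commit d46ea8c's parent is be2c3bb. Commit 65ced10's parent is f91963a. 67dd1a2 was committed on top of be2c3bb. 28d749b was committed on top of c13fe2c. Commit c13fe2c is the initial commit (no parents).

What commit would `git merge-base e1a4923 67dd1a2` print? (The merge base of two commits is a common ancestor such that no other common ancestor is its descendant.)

be2c3bb

Ancestors of e1a4923: {28d749b, be2c3bb, c13fe2c, d46ea8c, e1a4923}.
Ancestors of 67dd1a2: {28d749b, 67dd1a2, be2c3bb, c13fe2c}.
Common ancestors: {28d749b, be2c3bb, c13fe2c}.
Among these, be2c3bb is not an ancestor of any other common ancestor — it is the merge base.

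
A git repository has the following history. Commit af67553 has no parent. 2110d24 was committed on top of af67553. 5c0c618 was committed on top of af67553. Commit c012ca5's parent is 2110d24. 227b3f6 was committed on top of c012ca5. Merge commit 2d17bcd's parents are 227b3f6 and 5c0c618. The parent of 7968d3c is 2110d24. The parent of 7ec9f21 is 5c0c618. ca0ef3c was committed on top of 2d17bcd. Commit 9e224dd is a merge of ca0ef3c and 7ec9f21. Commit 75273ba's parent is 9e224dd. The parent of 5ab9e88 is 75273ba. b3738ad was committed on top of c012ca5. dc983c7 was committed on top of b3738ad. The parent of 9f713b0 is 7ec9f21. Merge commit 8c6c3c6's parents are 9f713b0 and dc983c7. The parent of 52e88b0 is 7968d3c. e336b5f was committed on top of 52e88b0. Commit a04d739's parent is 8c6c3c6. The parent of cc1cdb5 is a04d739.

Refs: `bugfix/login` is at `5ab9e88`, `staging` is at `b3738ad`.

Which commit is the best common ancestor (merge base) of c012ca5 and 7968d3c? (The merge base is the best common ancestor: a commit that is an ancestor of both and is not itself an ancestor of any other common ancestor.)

Ancestors of c012ca5: {2110d24, af67553, c012ca5}.
Ancestors of 7968d3c: {2110d24, 7968d3c, af67553}.
Common ancestors: {2110d24, af67553}.
Among these, 2110d24 is not an ancestor of any other common ancestor — it is the merge base.

2110d24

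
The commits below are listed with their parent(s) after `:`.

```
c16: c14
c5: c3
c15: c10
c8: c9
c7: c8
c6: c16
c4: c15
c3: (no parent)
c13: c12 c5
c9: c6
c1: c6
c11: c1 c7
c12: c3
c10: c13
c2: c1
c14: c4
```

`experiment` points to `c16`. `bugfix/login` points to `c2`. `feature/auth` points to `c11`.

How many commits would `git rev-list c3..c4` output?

6

Reachable from c4: {c10, c12, c13, c15, c3, c4, c5}.
Reachable from c3: {c3}.
In c4's history but not c3's: {c10, c12, c13, c15, c4, c5} — 6 commits.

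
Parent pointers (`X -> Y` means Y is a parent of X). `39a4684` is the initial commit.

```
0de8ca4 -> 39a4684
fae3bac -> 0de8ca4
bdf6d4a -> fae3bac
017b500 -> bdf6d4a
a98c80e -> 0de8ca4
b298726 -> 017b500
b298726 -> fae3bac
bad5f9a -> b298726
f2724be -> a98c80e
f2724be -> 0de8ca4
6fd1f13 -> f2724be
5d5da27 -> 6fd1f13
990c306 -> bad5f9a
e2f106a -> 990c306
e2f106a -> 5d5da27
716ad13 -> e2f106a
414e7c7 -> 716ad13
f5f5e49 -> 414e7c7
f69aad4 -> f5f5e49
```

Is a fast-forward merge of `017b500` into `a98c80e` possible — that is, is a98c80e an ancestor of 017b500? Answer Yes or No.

A fast-forward from a98c80e to 017b500 is possible iff a98c80e is an ancestor of 017b500.
Ancestors of 017b500: {017b500, 0de8ca4, 39a4684, bdf6d4a, fae3bac}.
a98c80e is not among them, so fast-forward is not possible.

No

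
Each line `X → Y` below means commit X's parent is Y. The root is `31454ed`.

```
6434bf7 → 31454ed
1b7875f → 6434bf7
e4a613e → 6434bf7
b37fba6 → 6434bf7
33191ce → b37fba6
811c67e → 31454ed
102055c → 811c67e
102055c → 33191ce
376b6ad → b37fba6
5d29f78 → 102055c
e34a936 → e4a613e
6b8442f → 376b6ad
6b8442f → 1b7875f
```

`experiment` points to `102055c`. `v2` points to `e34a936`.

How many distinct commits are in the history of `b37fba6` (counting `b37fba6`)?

Walking parent pointers from b37fba6: reachable set = {31454ed, 6434bf7, b37fba6}.
That is 3 commits.

3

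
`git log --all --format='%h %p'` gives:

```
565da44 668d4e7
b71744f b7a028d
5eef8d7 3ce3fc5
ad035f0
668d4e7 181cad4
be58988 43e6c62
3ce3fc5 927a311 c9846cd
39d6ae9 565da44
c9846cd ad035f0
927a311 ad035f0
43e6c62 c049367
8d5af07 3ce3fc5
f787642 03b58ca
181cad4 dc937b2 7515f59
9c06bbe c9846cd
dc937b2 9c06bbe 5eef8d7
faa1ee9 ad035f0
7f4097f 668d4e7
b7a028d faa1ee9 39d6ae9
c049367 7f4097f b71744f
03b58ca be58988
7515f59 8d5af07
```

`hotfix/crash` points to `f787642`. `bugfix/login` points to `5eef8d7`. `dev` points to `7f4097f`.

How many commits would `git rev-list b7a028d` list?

Walking parent pointers from b7a028d: reachable set = {181cad4, 39d6ae9, 3ce3fc5, 565da44, 5eef8d7, 668d4e7, 7515f59, 8d5af07, 927a311, 9c06bbe, ad035f0, b7a028d, c9846cd, dc937b2, faa1ee9}.
That is 15 commits.

15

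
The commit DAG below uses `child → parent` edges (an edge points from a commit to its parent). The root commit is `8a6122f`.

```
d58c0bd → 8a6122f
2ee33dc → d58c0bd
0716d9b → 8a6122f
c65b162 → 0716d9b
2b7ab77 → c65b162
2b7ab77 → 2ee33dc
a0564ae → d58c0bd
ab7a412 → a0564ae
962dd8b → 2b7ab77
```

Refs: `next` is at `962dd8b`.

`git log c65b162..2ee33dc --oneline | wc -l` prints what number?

Reachable from 2ee33dc: {2ee33dc, 8a6122f, d58c0bd}.
Reachable from c65b162: {0716d9b, 8a6122f, c65b162}.
In 2ee33dc's history but not c65b162's: {2ee33dc, d58c0bd} — 2 commits.

2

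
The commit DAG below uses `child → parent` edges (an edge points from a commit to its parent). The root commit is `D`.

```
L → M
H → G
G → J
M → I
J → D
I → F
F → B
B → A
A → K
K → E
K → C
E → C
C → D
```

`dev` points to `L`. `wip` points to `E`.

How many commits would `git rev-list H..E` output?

2

Reachable from E: {C, D, E}.
Reachable from H: {D, G, H, J}.
In E's history but not H's: {C, E} — 2 commits.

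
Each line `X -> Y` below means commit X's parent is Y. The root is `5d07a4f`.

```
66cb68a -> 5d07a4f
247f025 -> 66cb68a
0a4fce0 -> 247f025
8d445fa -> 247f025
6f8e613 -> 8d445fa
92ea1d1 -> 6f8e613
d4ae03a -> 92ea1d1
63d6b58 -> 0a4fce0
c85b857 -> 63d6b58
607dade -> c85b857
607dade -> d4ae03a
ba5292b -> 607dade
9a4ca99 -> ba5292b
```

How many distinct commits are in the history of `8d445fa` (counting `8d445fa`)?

Walking parent pointers from 8d445fa: reachable set = {247f025, 5d07a4f, 66cb68a, 8d445fa}.
That is 4 commits.

4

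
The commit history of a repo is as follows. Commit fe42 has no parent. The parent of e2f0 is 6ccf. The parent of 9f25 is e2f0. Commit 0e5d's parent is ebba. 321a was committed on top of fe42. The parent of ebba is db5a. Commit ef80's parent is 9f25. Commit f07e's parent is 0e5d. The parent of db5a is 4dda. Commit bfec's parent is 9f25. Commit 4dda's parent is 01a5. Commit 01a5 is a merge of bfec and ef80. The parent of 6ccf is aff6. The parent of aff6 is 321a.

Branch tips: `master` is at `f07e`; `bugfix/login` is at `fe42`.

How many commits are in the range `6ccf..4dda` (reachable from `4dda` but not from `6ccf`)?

6

Reachable from 4dda: {01a5, 321a, 4dda, 6ccf, 9f25, aff6, bfec, e2f0, ef80, fe42}.
Reachable from 6ccf: {321a, 6ccf, aff6, fe42}.
In 4dda's history but not 6ccf's: {01a5, 4dda, 9f25, bfec, e2f0, ef80} — 6 commits.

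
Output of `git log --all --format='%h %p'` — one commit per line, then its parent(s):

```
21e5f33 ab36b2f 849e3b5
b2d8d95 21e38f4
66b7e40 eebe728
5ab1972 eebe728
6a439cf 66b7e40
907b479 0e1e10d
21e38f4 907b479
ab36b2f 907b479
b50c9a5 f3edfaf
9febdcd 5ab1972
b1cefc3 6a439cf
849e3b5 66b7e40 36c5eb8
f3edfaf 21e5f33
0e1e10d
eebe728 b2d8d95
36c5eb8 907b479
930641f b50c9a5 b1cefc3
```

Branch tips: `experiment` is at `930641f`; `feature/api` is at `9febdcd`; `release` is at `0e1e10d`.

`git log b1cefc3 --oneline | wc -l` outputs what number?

Walking parent pointers from b1cefc3: reachable set = {0e1e10d, 21e38f4, 66b7e40, 6a439cf, 907b479, b1cefc3, b2d8d95, eebe728}.
That is 8 commits.

8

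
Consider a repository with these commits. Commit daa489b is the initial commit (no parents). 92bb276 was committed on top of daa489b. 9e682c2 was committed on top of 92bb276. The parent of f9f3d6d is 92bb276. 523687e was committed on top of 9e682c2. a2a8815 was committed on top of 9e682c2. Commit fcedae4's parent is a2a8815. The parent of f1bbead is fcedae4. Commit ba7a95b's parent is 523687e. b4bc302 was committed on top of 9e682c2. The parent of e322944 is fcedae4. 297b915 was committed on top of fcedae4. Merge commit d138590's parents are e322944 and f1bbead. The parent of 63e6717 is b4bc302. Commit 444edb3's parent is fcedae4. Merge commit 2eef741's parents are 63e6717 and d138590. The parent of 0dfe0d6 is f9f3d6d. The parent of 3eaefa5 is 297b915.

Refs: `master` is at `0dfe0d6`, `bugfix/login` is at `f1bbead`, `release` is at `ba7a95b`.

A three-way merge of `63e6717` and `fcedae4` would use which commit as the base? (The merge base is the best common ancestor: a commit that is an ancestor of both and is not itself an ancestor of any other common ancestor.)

9e682c2

Ancestors of 63e6717: {63e6717, 92bb276, 9e682c2, b4bc302, daa489b}.
Ancestors of fcedae4: {92bb276, 9e682c2, a2a8815, daa489b, fcedae4}.
Common ancestors: {92bb276, 9e682c2, daa489b}.
Among these, 9e682c2 is not an ancestor of any other common ancestor — it is the merge base.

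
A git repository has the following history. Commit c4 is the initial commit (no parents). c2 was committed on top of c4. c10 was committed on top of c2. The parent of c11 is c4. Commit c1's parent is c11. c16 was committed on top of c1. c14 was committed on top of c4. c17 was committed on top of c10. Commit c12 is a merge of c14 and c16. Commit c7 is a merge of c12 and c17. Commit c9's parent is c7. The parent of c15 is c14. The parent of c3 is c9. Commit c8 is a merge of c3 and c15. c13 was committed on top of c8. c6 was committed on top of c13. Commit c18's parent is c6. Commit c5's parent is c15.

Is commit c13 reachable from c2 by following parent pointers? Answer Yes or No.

Ancestors of c2: {c2, c4}.
c13 is not in that set, so it is not an ancestor of c2.

No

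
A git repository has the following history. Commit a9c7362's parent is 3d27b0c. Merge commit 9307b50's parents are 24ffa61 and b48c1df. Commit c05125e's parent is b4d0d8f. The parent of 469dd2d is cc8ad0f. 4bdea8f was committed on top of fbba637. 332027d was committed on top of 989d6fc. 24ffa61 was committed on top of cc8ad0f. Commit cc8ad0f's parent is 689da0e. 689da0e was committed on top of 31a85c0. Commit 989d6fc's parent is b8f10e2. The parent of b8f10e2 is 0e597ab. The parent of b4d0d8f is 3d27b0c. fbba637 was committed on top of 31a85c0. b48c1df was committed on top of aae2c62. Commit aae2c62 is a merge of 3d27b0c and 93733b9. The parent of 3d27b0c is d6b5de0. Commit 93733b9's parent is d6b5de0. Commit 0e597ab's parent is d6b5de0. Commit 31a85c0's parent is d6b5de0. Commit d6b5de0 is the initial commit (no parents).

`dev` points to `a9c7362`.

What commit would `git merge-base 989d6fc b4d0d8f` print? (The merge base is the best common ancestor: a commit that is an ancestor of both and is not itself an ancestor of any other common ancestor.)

d6b5de0

Ancestors of 989d6fc: {0e597ab, 989d6fc, b8f10e2, d6b5de0}.
Ancestors of b4d0d8f: {3d27b0c, b4d0d8f, d6b5de0}.
Common ancestors: {d6b5de0}.
The only common ancestor is d6b5de0, so it is the merge base.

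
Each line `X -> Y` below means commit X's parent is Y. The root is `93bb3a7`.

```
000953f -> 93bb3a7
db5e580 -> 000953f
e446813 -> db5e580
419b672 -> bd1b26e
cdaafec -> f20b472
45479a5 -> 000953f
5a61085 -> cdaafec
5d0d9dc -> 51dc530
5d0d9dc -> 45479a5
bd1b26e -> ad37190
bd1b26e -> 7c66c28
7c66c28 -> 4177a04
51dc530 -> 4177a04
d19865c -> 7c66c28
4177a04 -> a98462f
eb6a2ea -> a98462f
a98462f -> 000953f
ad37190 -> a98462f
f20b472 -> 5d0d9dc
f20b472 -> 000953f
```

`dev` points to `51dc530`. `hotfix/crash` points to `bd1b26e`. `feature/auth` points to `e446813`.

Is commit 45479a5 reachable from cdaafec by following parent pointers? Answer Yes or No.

Yes

Ancestors of cdaafec (commits reachable by following parents): {000953f, 4177a04, 45479a5, 51dc530, 5d0d9dc, 93bb3a7, a98462f, cdaafec, f20b472}.
45479a5 is in that set, so it is an ancestor of cdaafec.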